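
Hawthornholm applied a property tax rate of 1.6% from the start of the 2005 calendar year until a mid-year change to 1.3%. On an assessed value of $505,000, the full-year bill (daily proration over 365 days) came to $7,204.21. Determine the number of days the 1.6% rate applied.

154 days

Let d = days at the first rate; then 365 − d days at the second rate.
$505,000 × [1.6%·d + 1.3%·(365−d)] / 365 = $7,204.21
Solving gives d = 154, so the new rate took effect on 4 June 2005.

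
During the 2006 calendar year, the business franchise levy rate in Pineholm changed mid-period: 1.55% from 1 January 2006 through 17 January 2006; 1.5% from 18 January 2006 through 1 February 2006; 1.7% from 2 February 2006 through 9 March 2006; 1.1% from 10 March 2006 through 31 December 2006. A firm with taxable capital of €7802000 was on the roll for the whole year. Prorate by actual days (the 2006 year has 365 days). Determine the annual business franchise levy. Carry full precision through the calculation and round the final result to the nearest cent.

€93356.81

1 January – 17 January 2006: 17 days at 1.55% → €7802000 × 1.55% × 17/365 = €5632.4027
18 January – 1 February 2006: 15 days at 1.5% → €7802000 × 1.5% × 15/365 = €4809.4521
2 February – 9 March 2006: 36 days at 1.7% → €7802000 × 1.7% × 36/365 = €13081.7096
10 March – 31 December 2006: 297 days at 1.1% → €7802000 × 1.1% × 297/365 = €69833.2438
Total = €93356.8082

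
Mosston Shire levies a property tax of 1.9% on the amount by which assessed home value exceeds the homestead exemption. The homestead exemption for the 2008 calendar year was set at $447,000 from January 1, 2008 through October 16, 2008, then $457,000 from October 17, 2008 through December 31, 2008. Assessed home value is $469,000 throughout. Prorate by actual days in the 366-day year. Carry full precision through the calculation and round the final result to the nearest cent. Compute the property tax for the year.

January 1 – October 16, 2008: 290 days, exemption $447,000 → ($469,000 − $447,000) × 1.9% × 290/366 = $331.2022
October 17 – December 31, 2008: 76 days, exemption $457,000 → ($469,000 − $457,000) × 1.9% × 76/366 = $47.3443
Total = $378.5464

$378.55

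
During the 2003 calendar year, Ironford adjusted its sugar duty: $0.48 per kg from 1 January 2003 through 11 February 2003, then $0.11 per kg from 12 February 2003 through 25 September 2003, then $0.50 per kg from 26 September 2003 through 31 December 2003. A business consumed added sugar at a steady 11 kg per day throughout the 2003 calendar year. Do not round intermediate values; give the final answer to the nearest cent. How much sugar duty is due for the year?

$1,028.72

1 January – 11 February 2003: 42 days × 11 kg/day = 462 kg at $0.48/kg → $221.76
12 February – 25 September 2003: 226 days × 11 kg/day = 2,486 kg at $0.11/kg → $273.46
26 September – 31 December 2003: 97 days × 11 kg/day = 1,067 kg at $0.50/kg → $533.50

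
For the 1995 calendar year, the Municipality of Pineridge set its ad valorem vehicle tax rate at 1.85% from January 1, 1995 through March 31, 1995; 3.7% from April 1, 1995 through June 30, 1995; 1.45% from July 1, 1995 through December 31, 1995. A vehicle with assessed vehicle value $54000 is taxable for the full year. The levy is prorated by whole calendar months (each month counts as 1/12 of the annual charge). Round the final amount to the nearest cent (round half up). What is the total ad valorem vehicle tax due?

$1140.75

January 1 – March 31, 1995: 3 months at 1.85% → $54000 × 1.85% × 3/12 = $249.7500
April 1 – June 30, 1995: 3 months at 3.7% → $54000 × 3.7% × 3/12 = $499.5000
July 1 – December 31, 1995: 6 months at 1.45% → $54000 × 1.45% × 6/12 = $391.5000
Total = $1140.7500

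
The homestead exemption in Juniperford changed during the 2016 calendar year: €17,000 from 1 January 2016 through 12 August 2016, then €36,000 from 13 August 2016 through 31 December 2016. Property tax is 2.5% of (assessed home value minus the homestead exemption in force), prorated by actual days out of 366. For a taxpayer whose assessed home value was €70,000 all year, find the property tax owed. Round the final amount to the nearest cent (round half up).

1 January – 12 August 2016: 225 days, exemption €17,000 → (€70,000 − €17,000) × 2.5% × 225/366 = €814.5492
13 August – 31 December 2016: 141 days, exemption €36,000 → (€70,000 − €36,000) × 2.5% × 141/366 = €327.4590
Total = €1,142.0082

€1,142.01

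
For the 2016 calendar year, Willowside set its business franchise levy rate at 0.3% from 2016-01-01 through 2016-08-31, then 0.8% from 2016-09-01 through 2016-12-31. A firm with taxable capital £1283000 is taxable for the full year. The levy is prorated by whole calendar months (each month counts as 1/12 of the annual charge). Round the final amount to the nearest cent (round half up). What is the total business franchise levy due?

2016-01-01 to 2016-08-31: 8 months at 0.3% → £1283000 × 0.3% × 8/12 = £2566.0000
2016-09-01 to 2016-12-31: 4 months at 0.8% → £1283000 × 0.8% × 4/12 = £3421.3333
Total = £5987.3333

£5987.33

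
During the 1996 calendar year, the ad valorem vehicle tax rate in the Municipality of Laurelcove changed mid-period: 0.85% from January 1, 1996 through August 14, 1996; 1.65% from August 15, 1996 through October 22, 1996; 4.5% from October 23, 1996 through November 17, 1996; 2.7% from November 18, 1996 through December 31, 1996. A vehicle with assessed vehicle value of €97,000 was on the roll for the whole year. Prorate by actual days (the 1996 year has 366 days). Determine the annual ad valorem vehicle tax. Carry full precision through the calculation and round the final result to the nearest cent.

January 1 – August 14, 1996: 227 days at 0.85% → €97,000 × 0.85% × 227/366 = €511.3702
August 15 – October 22, 1996: 69 days at 1.65% → €97,000 × 1.65% × 69/366 = €301.7336
October 23 – November 17, 1996: 26 days at 4.5% → €97,000 × 4.5% × 26/366 = €310.0820
November 18 – December 31, 1996: 44 days at 2.7% → €97,000 × 2.7% × 44/366 = €314.8525
Total = €1,438.0383

€1,438.04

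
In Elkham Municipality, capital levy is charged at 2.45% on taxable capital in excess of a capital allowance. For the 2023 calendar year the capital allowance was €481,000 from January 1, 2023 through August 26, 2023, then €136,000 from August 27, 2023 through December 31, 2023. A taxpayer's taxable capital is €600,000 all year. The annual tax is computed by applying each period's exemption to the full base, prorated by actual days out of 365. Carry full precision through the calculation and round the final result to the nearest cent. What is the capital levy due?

€5,856.51

January 1 – August 26, 2023: 238 days, exemption €481,000 → (€600,000 − €481,000) × 2.45% × 238/365 = €1,901.0658
August 27 – December 31, 2023: 127 days, exemption €136,000 → (€600,000 − €136,000) × 2.45% × 127/365 = €3,955.4411
Total = €5,856.5068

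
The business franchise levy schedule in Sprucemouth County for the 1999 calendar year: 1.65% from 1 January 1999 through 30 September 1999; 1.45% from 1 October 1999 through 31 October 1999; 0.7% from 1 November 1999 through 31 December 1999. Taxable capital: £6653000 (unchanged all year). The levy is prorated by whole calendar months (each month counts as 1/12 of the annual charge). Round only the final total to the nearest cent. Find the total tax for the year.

1 January – 30 September 1999: 9 months at 1.65% → £6653000 × 1.65% × 9/12 = £82330.8750
1 October – 31 October 1999: 1 month at 1.45% → £6653000 × 1.45% × 1/12 = £8039.0417
1 November – 31 December 1999: 2 months at 0.7% → £6653000 × 0.7% × 2/12 = £7761.8333
Total = £98131.7500

£98131.75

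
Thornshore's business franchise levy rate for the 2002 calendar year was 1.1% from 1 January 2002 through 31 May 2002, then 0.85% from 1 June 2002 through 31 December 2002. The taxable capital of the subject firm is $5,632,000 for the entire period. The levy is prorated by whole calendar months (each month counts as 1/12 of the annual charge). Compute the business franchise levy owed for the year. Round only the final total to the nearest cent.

$53,738.67

1 January – 31 May 2002: 5 months at 1.1% → $5,632,000 × 1.1% × 5/12 = $25,813.3333
1 June – 31 December 2002: 7 months at 0.85% → $5,632,000 × 0.85% × 7/12 = $27,925.3333
Total = $53,738.6667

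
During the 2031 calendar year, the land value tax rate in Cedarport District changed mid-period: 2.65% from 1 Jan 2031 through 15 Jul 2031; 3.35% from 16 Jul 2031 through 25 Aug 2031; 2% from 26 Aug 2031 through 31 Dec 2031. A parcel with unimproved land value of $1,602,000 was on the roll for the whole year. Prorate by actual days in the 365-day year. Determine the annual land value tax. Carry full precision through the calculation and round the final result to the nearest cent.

1 Jan – 15 Jul 2031: 196 days at 2.65% → $1,602,000 × 2.65% × 196/365 = $22,796.6795
16 Jul – 25 Aug 2031: 41 days at 3.35% → $1,602,000 × 3.35% × 41/365 = $6,028.3479
26 Aug – 31 Dec 2031: 128 days at 2% → $1,602,000 × 2% × 128/365 = $11,235.9452
Total = $40,060.9726

$40,060.97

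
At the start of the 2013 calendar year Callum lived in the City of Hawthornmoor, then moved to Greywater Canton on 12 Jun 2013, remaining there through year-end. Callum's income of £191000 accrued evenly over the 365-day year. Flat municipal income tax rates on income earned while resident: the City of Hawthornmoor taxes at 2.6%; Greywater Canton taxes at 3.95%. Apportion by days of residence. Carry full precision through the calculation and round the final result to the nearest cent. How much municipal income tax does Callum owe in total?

£6400.07

The City of Hawthornmoor, 1 Jan – 11 Jun 2013: 162 days → £191000 × 2.6% × 162/365 = £2204.0877
Greywater Canton, 12 Jun – 31 Dec 2013: 203 days → £191000 × 3.95% × 203/365 = £4195.9822
Total = £6400.0699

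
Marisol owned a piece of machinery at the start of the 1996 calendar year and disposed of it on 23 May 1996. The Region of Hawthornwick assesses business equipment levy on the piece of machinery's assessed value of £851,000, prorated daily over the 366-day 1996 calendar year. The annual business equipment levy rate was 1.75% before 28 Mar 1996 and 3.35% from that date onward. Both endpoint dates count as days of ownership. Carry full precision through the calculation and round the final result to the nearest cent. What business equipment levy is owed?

1 Jan – 27 Mar 1996: 87 days at 1.75% → £851,000 × 1.75% × 87/366 = £3,540.0205
28 Mar – 23 May 1996: 57 days at 3.35% → £851,000 × 3.35% × 57/366 = £4,439.8484
Total = £7,979.8689

£7,979.87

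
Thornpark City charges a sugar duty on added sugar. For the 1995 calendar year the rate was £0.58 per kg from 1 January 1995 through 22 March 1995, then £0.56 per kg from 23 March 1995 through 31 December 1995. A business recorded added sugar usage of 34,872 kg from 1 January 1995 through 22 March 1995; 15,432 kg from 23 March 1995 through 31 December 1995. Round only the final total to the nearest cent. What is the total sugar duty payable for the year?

1 January – 22 March 1995: 34,872 kg at £0.58/kg → £20225.76
23 March – 31 December 1995: 15,432 kg at £0.56/kg → £8641.92

£28867.68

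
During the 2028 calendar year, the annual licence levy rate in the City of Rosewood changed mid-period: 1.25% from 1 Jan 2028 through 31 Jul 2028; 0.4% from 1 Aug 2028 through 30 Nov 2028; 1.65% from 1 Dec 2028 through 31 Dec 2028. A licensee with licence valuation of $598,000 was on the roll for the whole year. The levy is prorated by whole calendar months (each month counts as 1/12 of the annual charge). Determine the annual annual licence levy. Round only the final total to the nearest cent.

$5,980.00

1 Jan – 31 Jul 2028: 7 months at 1.25% → $598,000 × 1.25% × 7/12 = $4,360.4167
1 Aug – 30 Nov 2028: 4 months at 0.4% → $598,000 × 0.4% × 4/12 = $797.3333
1 Dec – 31 Dec 2028: 1 month at 1.65% → $598,000 × 1.65% × 1/12 = $822.2500
Total = $5,980.0000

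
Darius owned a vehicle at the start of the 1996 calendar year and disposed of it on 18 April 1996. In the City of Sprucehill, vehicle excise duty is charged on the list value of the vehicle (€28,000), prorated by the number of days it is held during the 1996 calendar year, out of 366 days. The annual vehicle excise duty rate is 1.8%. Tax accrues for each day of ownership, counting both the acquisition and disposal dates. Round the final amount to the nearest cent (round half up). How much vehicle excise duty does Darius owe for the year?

Days held (1 January – 18 April 1996): 109 out of 366
Tax = €28,000 × 1.8% × 109/366 = €150.0984

€150.10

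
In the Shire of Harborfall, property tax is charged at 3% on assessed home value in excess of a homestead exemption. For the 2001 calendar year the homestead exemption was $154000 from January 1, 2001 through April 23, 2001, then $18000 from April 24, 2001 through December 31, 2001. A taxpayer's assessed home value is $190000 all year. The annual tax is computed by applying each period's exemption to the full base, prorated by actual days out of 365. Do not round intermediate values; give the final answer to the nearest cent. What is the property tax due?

January 1 – April 23, 2001: 113 days, exemption $154000 → ($190000 − $154000) × 3% × 113/365 = $334.3562
April 24 – December 31, 2001: 252 days, exemption $18000 → ($190000 − $18000) × 3% × 252/365 = $3562.5205
Total = $3896.8767

$3896.88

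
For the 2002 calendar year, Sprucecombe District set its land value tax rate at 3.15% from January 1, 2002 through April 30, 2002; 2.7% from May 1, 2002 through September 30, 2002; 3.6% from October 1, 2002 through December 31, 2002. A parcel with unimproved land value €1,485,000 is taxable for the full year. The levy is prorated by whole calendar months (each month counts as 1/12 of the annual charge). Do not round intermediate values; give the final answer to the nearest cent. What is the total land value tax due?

€45,663.75

January 1 – April 30, 2002: 4 months at 3.15% → €1,485,000 × 3.15% × 4/12 = €15,592.5000
May 1 – September 30, 2002: 5 months at 2.7% → €1,485,000 × 2.7% × 5/12 = €16,706.2500
October 1 – December 31, 2002: 3 months at 3.6% → €1,485,000 × 3.6% × 3/12 = €13,365.0000
Total = €45,663.7500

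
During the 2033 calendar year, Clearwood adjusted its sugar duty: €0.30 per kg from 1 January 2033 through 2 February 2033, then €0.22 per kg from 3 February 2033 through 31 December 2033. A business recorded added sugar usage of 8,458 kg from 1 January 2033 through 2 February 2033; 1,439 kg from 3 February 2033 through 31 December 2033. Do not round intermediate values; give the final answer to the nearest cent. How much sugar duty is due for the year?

1 January – 2 February 2033: 8,458 kg at €0.30/kg → €2,537.40
3 February – 31 December 2033: 1,439 kg at €0.22/kg → €316.58

€2,853.98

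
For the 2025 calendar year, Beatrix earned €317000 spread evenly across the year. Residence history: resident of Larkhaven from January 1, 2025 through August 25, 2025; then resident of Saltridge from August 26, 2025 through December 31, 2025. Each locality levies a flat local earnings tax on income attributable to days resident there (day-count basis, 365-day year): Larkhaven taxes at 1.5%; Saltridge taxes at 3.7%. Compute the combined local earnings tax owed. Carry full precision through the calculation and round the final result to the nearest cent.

Larkhaven, January 1 – August 25, 2025: 237 days → €317000 × 1.5% × 237/365 = €3087.4932
Saltridge, August 26 – December 31, 2025: 128 days → €317000 × 3.7% × 128/365 = €4113.1836
Total = €7200.6767

€7200.68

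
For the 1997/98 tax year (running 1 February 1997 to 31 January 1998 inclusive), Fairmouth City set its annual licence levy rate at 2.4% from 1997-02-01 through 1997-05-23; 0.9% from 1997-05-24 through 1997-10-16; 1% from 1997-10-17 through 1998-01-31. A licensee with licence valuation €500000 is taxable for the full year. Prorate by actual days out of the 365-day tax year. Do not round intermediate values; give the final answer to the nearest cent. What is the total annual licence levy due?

1997-02-01 to 1997-05-23: 112 days at 2.4% → €500000 × 2.4% × 112/365 = €3682.1918
1997-05-24 to 1997-10-16: 146 days at 0.9% → €500000 × 0.9% × 146/365 = €1800.0000
1997-10-17 to 1998-01-31: 107 days at 1% → €500000 × 1% × 107/365 = €1465.7534
Total = €6947.9452

€6947.95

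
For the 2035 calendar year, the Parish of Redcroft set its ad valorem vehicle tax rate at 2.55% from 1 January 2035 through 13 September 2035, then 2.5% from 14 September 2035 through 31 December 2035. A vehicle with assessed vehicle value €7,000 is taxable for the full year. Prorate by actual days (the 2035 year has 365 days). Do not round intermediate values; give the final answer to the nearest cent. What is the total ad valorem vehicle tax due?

€177.45

1 January – 13 September 2035: 256 days at 2.55% → €7,000 × 2.55% × 256/365 = €125.1945
14 September – 31 December 2035: 109 days at 2.5% → €7,000 × 2.5% × 109/365 = €52.2603
Total = €177.4548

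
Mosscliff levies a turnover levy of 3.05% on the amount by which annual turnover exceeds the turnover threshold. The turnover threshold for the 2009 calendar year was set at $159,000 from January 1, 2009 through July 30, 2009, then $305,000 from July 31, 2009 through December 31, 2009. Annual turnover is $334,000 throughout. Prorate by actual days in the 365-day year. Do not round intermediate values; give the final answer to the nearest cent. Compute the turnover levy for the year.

$3,458.70

January 1 – July 30, 2009: 211 days, exemption $159,000 → ($334,000 − $159,000) × 3.05% × 211/365 = $3,085.5137
July 31 – December 31, 2009: 154 days, exemption $305,000 → ($334,000 − $305,000) × 3.05% × 154/365 = $373.1863
Total = $3,458.7000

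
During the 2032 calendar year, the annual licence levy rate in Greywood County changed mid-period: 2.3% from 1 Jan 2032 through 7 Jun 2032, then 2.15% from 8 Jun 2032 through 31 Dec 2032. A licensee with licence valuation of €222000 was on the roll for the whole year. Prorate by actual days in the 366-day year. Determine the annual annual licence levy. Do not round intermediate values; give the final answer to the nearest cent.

1 Jan – 7 Jun 2032: 159 days at 2.3% → €222000 × 2.3% × 159/366 = €2218.1803
8 Jun – 31 Dec 2032: 207 days at 2.15% → €222000 × 2.15% × 207/366 = €2699.4836
Total = €4917.6639

€4917.66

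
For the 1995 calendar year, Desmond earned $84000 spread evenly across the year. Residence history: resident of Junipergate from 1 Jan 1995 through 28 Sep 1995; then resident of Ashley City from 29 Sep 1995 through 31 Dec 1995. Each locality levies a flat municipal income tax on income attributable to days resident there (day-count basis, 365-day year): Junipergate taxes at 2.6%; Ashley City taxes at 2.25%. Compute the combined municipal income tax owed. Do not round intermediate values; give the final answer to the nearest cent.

Junipergate, 1 Jan – 28 Sep 1995: 271 days → $84000 × 2.6% × 271/365 = $1621.5452
Ashley City, 29 Sep – 31 Dec 1995: 94 days → $84000 × 2.25% × 94/365 = $486.7397
Total = $2108.2849

$2108.28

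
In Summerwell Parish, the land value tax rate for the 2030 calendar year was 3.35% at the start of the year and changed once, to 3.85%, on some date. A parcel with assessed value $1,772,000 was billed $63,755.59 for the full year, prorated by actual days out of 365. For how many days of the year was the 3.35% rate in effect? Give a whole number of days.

184 days

Let d = days at the first rate; then 365 − d days at the second rate.
$1,772,000 × [3.35%·d + 3.85%·(365−d)] / 365 = $63,755.59
Solving gives d = 184, so the new rate took effect on 4 Jul 2030.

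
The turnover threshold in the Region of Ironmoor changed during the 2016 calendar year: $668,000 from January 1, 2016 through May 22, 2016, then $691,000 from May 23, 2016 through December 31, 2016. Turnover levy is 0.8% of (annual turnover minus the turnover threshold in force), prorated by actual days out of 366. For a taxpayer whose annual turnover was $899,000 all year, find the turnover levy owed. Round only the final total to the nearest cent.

$1,735.89

January 1 – May 22, 2016: 143 days, exemption $668,000 → ($899,000 − $668,000) × 0.8% × 143/366 = $722.0328
May 23 – December 31, 2016: 223 days, exemption $691,000 → ($899,000 − $691,000) × 0.8% × 223/366 = $1,013.8579
Total = $1,735.8907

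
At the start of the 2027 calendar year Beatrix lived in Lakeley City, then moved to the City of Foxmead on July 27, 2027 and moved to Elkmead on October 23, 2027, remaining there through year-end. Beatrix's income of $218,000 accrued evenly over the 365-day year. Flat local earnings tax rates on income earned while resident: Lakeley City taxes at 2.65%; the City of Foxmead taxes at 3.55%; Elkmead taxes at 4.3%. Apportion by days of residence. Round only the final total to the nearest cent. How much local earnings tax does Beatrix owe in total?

$6,939.87

Lakeley City, January 1 – July 26, 2027: 207 days → $218,000 × 2.65% × 207/365 = $3,276.2712
The City of Foxmead, July 27 – October 22, 2027: 88 days → $218,000 × 3.55% × 88/365 = $1,865.8411
Elkmead, October 23 – December 31, 2027: 70 days → $218,000 × 4.3% × 70/365 = $1,797.7534
Total = $6,939.8658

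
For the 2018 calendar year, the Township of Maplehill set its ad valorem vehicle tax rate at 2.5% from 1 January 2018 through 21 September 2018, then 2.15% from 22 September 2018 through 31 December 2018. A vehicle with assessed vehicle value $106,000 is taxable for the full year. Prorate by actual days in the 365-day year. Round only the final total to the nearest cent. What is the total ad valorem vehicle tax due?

1 January – 21 September 2018: 264 days at 2.5% → $106,000 × 2.5% × 264/365 = $1,916.7123
22 September – 31 December 2018: 101 days at 2.15% → $106,000 × 2.15% × 101/365 = $630.6274
Total = $2,547.3397

$2,547.34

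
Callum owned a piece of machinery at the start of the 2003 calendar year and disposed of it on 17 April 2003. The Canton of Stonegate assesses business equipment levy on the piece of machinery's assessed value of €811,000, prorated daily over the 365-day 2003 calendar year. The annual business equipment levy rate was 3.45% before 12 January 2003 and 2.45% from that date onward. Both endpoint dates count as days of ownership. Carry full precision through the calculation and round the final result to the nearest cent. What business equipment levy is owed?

1 January – 11 January 2003: 11 days at 3.45% → €811,000 × 3.45% × 11/365 = €843.2178
12 January – 17 April 2003: 96 days at 2.45% → €811,000 × 2.45% × 96/365 = €5,225.9507
Total = €6,069.1685

€6,069.17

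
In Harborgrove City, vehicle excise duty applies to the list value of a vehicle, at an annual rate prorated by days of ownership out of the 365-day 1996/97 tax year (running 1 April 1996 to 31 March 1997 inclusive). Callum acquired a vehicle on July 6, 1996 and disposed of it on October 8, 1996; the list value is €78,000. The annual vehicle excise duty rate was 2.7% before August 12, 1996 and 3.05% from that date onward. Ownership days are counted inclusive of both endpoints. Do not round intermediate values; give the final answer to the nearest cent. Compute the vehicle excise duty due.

July 6 – August 11, 1996: 37 days at 2.7% → €78,000 × 2.7% × 37/365 = €213.4849
August 12 – October 8, 1996: 58 days at 3.05% → €78,000 × 3.05% × 58/365 = €378.0329
Total = €591.5178

€591.52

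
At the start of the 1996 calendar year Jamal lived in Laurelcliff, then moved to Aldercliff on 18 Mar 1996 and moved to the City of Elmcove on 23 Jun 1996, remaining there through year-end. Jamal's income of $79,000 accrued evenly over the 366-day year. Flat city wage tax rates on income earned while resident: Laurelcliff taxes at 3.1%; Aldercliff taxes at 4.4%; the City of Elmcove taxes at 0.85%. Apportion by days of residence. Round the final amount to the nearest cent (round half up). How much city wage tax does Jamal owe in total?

Laurelcliff, 1 Jan – 17 Mar 1996: 77 days → $79,000 × 3.1% × 77/366 = $515.2268
Aldercliff, 18 Mar – 22 Jun 1996: 97 days → $79,000 × 4.4% × 97/366 = $921.2350
The City of Elmcove, 23 Jun – 31 Dec 1996: 192 days → $79,000 × 0.85% × 192/366 = $352.2623
Total = $1,788.7240

$1,788.72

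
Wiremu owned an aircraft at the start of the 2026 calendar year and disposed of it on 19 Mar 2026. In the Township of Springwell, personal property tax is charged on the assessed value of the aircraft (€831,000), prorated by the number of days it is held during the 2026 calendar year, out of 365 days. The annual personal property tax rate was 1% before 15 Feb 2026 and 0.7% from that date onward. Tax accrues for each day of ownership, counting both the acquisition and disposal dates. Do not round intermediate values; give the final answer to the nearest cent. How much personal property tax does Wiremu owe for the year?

1 Jan – 14 Feb 2026: 45 days at 1% → €831,000 × 1% × 45/365 = €1,024.5205
15 Feb – 19 Mar 2026: 33 days at 0.7% → €831,000 × 0.7% × 33/365 = €525.9205
Total = €1,550.4411

€1,550.44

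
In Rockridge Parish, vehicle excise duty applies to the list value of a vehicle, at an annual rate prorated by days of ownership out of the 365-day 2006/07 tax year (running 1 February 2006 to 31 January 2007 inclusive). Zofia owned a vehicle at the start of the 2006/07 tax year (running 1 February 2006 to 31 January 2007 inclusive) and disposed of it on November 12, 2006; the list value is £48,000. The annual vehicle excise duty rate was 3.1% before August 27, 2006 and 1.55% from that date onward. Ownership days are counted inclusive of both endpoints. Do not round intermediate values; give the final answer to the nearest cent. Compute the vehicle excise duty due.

February 1 – August 26, 2006: 207 days at 3.1% → £48,000 × 3.1% × 207/365 = £843.8795
August 27 – November 12, 2006: 78 days at 1.55% → £48,000 × 1.55% × 78/365 = £158.9918
Total = £1,002.8712

£1,002.87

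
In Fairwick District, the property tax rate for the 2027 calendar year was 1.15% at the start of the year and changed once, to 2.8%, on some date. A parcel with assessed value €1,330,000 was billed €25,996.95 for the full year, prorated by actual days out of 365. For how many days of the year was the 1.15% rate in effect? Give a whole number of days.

187 days

Let d = days at the first rate; then 365 − d days at the second rate.
€1,330,000 × [1.15%·d + 2.8%·(365−d)] / 365 = €25,996.95
Solving gives d = 187, so the new rate took effect on 7 Jul 2027.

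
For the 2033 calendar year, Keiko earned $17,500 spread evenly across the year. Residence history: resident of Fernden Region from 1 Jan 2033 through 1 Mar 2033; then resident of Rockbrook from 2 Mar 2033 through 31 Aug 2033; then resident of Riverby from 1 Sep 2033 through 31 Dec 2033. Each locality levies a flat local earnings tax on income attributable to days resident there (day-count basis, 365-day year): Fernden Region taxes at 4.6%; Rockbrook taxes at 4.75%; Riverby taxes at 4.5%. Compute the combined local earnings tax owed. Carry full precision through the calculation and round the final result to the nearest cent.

$812.31

Fernden Region, 1 Jan – 1 Mar 2033: 60 days → $17,500 × 4.6% × 60/365 = $132.3288
Rockbrook, 2 Mar – 31 Aug 2033: 183 days → $17,500 × 4.75% × 183/365 = $416.7637
Riverby, 1 Sep – 31 Dec 2033: 122 days → $17,500 × 4.5% × 122/365 = $263.2192
Total = $812.3116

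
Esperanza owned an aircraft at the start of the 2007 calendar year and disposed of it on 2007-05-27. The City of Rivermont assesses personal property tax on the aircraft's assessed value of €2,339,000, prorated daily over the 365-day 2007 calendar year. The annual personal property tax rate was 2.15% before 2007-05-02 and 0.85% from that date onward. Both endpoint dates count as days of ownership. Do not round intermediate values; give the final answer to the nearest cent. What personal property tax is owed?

€18,087.20

2007-01-01 to 2007-05-01: 121 days at 2.15% → €2,339,000 × 2.15% × 121/365 = €16,670.9822
2007-05-02 to 2007-05-27: 26 days at 0.85% → €2,339,000 × 0.85% × 26/365 = €1,416.2164
Total = €18,087.1986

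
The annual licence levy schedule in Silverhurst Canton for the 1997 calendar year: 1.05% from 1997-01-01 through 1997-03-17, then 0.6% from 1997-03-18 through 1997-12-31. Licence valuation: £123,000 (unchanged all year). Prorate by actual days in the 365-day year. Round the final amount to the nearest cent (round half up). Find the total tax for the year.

1997-01-01 to 1997-03-17: 76 days at 1.05% → £123,000 × 1.05% × 76/365 = £268.9151
1997-03-18 to 1997-12-31: 289 days at 0.6% → £123,000 × 0.6% × 289/365 = £584.3342
Total = £853.2493

£853.25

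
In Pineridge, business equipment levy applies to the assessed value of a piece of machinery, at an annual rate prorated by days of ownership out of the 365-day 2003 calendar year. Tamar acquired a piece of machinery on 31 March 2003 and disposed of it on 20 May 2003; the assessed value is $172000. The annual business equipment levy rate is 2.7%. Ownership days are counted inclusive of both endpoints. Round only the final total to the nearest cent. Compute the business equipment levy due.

$648.89

Days held (31 March – 20 May 2003): 51 out of 365
Tax = $172000 × 2.7% × 51/365 = $648.8877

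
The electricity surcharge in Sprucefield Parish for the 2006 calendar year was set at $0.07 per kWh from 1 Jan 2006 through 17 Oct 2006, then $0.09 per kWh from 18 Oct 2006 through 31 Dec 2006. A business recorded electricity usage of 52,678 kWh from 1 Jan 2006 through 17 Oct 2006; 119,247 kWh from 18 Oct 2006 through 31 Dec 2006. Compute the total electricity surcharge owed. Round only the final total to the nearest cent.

1 Jan – 17 Oct 2006: 52,678 kWh at $0.07/kWh → $3687.46
18 Oct – 31 Dec 2006: 119,247 kWh at $0.09/kWh → $10732.23

$14419.69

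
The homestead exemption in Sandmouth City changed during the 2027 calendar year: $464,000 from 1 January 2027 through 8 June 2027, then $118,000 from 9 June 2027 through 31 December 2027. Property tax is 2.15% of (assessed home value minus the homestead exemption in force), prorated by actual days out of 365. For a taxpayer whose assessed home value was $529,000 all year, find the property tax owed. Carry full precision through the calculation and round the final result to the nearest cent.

1 January – 8 June 2027: 159 days, exemption $464,000 → ($529,000 − $464,000) × 2.15% × 159/365 = $608.7740
9 June – 31 December 2027: 206 days, exemption $118,000 → ($529,000 − $118,000) × 2.15% × 206/365 = $4,987.1753
Total = $5,595.9493

$5,595.95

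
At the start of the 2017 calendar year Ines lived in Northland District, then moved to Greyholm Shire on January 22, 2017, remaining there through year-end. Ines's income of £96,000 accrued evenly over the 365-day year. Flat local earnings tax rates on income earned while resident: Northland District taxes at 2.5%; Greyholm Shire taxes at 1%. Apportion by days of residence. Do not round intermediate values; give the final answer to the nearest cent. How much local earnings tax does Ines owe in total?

Northland District, January 1 – January 21, 2017: 21 days → £96,000 × 2.5% × 21/365 = £138.0822
Greyholm Shire, January 22 – December 31, 2017: 344 days → £96,000 × 1% × 344/365 = £904.7671
Total = £1,042.8493

£1,042.85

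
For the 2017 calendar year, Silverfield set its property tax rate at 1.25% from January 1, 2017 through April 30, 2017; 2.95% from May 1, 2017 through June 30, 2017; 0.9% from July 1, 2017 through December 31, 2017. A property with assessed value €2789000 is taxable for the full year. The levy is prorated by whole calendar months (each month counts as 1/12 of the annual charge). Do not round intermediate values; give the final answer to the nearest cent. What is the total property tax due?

€37883.92

January 1 – April 30, 2017: 4 months at 1.25% → €2789000 × 1.25% × 4/12 = €11620.8333
May 1 – June 30, 2017: 2 months at 2.95% → €2789000 × 2.95% × 2/12 = €13712.5833
July 1 – December 31, 2017: 6 months at 0.9% → €2789000 × 0.9% × 6/12 = €12550.5000
Total = €37883.9167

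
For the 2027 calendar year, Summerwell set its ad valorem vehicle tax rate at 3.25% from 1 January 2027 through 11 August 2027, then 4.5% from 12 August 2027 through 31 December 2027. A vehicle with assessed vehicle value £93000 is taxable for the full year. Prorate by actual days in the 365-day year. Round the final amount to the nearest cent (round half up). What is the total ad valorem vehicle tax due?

1 January – 11 August 2027: 223 days at 3.25% → £93000 × 3.25% × 223/365 = £1846.6233
12 August – 31 December 2027: 142 days at 4.5% → £93000 × 4.5% × 142/365 = £1628.1370
Total = £3474.7603

£3474.76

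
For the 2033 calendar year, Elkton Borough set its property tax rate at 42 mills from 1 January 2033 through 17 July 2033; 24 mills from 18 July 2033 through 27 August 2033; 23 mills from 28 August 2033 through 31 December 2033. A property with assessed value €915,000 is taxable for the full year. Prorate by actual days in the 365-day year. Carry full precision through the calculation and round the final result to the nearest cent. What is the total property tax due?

1 January – 17 July 2033: 198 days at 42 mills → €915,000 × 4.2% × 198/365 = €20,846.9589
18 July – 27 August 2033: 41 days at 24 mills → €915,000 × 2.4% × 41/365 = €2,466.7397
28 August – 31 December 2033: 126 days at 23 mills → €915,000 × 2.3% × 126/365 = €7,264.8493
Total = €30,578.5479

€30,578.55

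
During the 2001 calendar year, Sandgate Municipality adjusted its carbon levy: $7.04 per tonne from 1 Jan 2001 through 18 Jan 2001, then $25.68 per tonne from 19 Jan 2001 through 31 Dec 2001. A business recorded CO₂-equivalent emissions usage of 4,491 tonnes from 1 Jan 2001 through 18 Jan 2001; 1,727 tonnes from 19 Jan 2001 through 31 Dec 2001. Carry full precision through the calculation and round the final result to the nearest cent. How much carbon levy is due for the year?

$75,966.00

1 Jan – 18 Jan 2001: 4,491 tonnes at $7.04/tonne → $31,616.64
19 Jan – 31 Dec 2001: 1,727 tonnes at $25.68/tonne → $44,349.36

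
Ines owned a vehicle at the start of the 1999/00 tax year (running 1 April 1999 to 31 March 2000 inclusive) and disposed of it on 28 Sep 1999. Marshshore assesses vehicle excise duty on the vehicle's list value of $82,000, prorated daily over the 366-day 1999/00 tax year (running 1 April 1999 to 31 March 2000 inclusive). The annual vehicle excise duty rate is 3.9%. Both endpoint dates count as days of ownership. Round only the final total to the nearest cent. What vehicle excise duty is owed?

$1,581.52

Days held (1 Apr – 28 Sep 1999): 181 out of 366
Tax = $82,000 × 3.9% × 181/366 = $1,581.5246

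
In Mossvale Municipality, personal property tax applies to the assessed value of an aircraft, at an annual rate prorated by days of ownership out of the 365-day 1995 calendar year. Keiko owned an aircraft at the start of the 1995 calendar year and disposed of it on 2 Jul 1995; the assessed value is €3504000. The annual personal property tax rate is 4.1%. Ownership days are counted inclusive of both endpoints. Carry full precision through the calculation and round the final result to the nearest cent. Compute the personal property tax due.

€72028.80

Days held (1 Jan – 2 Jul 1995): 183 out of 365
Tax = €3504000 × 4.1% × 183/365 = €72028.8000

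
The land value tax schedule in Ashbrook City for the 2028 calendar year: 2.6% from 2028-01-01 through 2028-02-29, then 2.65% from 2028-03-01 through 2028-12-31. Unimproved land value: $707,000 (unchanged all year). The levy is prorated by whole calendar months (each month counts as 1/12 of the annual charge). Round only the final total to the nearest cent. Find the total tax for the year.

2028-01-01 to 2028-02-29: 2 months at 2.6% → $707,000 × 2.6% × 2/12 = $3,063.6667
2028-03-01 to 2028-12-31: 10 months at 2.65% → $707,000 × 2.65% × 10/12 = $15,612.9167
Total = $18,676.5833

$18,676.58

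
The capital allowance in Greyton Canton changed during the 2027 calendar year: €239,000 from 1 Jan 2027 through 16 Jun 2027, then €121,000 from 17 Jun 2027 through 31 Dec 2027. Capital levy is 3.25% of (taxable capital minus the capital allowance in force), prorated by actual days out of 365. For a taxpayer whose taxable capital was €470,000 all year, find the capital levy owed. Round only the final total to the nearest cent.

1 Jan – 16 Jun 2027: 167 days, exemption €239,000 → (€470,000 − €239,000) × 3.25% × 167/365 = €3,434.9384
17 Jun – 31 Dec 2027: 198 days, exemption €121,000 → (€470,000 − €121,000) × 3.25% × 198/365 = €6,152.9178
Total = €9,587.8562

€9,587.86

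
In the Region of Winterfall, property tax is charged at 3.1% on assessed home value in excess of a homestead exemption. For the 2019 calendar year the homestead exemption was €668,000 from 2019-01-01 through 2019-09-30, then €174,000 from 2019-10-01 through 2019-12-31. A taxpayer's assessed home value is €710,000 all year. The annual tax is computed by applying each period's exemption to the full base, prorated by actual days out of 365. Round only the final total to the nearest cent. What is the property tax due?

2019-01-01 to 2019-09-30: 273 days, exemption €668,000 → (€710,000 − €668,000) × 3.1% × 273/365 = €973.8247
2019-10-01 to 2019-12-31: 92 days, exemption €174,000 → (€710,000 − €174,000) × 3.1% × 92/365 = €4,188.1425
Total = €5,161.9671

€5,161.97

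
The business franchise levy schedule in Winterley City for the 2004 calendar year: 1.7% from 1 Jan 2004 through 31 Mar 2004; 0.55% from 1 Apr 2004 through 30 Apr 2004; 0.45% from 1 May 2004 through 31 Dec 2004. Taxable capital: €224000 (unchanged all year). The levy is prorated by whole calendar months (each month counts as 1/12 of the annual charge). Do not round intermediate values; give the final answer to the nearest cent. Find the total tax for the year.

€1726.67

1 Jan – 31 Mar 2004: 3 months at 1.7% → €224000 × 1.7% × 3/12 = €952.0000
1 Apr – 30 Apr 2004: 1 month at 0.55% → €224000 × 0.55% × 1/12 = €102.6667
1 May – 31 Dec 2004: 8 months at 0.45% → €224000 × 0.45% × 8/12 = €672.0000
Total = €1726.6667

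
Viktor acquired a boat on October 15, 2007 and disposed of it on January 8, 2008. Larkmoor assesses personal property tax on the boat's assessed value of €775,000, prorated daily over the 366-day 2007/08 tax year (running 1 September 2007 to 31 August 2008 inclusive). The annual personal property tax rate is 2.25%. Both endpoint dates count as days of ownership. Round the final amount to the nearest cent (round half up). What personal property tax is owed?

€4,097.34

Days held (October 15, 2007 – January 8, 2008): 86 out of 366
Tax = €775,000 × 2.25% × 86/366 = €4,097.3361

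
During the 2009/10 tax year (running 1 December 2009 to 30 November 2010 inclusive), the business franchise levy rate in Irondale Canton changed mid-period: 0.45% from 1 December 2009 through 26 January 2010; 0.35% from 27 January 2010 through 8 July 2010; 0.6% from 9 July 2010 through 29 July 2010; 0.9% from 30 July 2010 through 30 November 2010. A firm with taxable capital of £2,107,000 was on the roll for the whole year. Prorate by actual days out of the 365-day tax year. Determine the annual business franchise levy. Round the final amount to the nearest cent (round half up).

1 December 2009 – 26 January 2010: 57 days at 0.45% → £2,107,000 × 0.45% × 57/365 = £1,480.6726
27 January – 8 July 2010: 163 days at 0.35% → £2,107,000 × 0.35% × 163/365 = £3,293.2699
9 July – 29 July 2010: 21 days at 0.6% → £2,107,000 × 0.6% × 21/365 = £727.3479
30 July – 30 November 2010: 124 days at 0.9% → £2,107,000 × 0.9% × 124/365 = £6,442.2247
Total = £11,943.5151

£11,943.52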